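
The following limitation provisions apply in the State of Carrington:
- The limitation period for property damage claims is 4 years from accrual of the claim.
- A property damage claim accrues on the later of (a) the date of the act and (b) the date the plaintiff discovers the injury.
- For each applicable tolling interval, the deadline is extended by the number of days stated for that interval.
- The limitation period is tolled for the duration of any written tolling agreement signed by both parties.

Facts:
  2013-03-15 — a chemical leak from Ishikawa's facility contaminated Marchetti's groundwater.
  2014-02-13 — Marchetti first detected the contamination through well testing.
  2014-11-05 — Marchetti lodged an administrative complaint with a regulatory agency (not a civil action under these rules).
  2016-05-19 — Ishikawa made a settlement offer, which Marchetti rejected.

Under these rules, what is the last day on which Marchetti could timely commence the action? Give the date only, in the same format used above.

2018-02-13

Taking the later of the act (2013-03-15) and discovery (2014-02-13), the claim accrued on 2014-02-13.
The untolled deadline — 4 years after 2014-02-13 — is 2018-02-13.
The other events in the timeline have no effect on the limitation period under the stated rules.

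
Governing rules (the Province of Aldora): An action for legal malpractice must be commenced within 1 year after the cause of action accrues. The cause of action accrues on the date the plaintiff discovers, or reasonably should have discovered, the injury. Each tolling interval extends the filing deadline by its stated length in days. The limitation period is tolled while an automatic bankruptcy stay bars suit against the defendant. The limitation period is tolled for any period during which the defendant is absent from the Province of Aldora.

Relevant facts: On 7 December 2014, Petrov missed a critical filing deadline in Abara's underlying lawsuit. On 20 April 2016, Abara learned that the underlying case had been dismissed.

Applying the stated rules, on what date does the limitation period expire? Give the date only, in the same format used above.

20 April 2017

The claim did not accrue until Abara discovered the injury on 20 April 2016; the 7 December 2014 act date does not start the clock under the stated rule.
The untolled deadline — 1 year after 20 April 2016 — is 20 April 2017.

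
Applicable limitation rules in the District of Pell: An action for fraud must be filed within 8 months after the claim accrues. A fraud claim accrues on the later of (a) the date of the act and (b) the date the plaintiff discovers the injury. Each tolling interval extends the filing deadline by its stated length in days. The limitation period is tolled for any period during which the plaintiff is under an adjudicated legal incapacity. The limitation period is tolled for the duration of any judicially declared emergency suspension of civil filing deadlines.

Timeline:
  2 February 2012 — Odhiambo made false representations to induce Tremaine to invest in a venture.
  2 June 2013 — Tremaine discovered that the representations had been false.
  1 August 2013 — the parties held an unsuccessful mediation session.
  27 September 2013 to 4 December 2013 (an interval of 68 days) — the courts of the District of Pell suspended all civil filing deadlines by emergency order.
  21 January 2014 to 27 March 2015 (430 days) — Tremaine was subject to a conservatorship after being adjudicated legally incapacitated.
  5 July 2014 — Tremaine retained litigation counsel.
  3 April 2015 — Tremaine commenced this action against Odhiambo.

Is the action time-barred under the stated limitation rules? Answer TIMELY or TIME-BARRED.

The claim accrued on 2 June 2013 — the later of the 2 February 2012 act and the 2 June 2013 discovery.
8 months from 2 June 2013 is 2 February 2014.
The period was tolled for 68 days by the emergency suspension of filing deadlines (27 September 2013 to 4 December 2013), pushing the deadline to 11 April 2014.
Because the plaintiff's legal incapacity ran from 21 January 2014 to 27 March 2015, the deadline is extended by 430 days to 15 June 2015.
The other events in the timeline have no effect on the limitation period under the stated rules.
Tremaine filed on 3 April 2015, before the 15 June 2015 deadline, so the action is timely.

TIMELY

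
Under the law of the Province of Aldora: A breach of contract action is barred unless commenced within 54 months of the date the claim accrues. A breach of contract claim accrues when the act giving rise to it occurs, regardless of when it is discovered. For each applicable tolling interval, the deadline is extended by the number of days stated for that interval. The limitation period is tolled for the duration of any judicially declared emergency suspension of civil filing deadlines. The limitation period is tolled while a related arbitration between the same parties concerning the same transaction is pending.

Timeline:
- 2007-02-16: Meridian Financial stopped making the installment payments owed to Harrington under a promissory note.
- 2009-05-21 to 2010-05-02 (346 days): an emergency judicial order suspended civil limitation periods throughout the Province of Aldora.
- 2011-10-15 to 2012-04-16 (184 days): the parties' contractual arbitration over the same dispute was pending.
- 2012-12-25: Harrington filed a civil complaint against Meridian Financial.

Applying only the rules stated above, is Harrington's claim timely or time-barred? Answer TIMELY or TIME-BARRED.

TIMELY

The limitation period began to run on 2007-02-16.
The untolled deadline — 54 months after 2007-02-16 — is 2011-08-16.
The emergency suspension of filing deadlines from 2009-05-21 to 2010-05-02 tolled the period for 346 days, extending the deadline to 2012-07-27.
The period was tolled for 184 days by the pending related arbitration (2011-10-15 to 2012-04-16), pushing the deadline to 2013-01-27.
Harrington filed on 2012-12-25, before the 2013-01-27 deadline, so the action is timely.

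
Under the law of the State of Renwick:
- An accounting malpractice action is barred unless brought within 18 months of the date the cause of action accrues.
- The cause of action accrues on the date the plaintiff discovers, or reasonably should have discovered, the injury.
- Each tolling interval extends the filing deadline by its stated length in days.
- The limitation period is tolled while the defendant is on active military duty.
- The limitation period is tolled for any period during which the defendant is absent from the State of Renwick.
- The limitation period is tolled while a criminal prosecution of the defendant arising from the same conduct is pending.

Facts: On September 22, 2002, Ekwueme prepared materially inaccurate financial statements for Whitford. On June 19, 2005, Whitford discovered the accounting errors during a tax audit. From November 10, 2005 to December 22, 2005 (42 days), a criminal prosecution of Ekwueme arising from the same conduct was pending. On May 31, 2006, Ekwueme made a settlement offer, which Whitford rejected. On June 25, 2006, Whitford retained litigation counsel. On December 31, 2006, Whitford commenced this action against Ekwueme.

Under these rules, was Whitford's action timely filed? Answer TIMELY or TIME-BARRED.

Accrual is tied to discovery, so the period began on June 19, 2005 rather than on September 22, 2002 when the act occurred.
18 months from June 19, 2005 is December 19, 2006.
Because the pending criminal prosecution ran from November 10, 2005 to December 22, 2005, the deadline is extended by 42 days to January 30, 2007.
Nothing else in the chronology tolls or restarts the period.
Filing on December 31, 2006 beat the January 30, 2007 deadline — the action is timely.

TIMELY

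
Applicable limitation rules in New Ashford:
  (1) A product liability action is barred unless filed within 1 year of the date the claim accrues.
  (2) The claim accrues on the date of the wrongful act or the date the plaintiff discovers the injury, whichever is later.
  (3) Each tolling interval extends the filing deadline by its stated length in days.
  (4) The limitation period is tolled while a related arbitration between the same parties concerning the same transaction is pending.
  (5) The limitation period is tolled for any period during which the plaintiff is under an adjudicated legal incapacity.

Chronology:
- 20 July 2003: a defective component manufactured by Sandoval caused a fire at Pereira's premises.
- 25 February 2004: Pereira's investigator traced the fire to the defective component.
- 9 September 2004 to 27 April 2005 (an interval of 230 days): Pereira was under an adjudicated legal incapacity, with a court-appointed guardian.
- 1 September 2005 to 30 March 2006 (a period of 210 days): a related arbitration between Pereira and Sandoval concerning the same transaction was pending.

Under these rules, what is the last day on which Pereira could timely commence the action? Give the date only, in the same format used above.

11 May 2006

Taking the later of the act (20 July 2003) and discovery (25 February 2004), the claim accrued on 25 February 2004.
Adding the 1 year base period to 25 February 2004 gives a deadline of 25 February 2005, before any tolling.
Because the plaintiff's legal incapacity ran from 9 September 2004 to 27 April 2005, the deadline is extended by 230 days to 13 October 2005.
Because the pending related arbitration ran from 1 September 2005 to 30 March 2006, the deadline is extended by 210 days to 11 May 2006.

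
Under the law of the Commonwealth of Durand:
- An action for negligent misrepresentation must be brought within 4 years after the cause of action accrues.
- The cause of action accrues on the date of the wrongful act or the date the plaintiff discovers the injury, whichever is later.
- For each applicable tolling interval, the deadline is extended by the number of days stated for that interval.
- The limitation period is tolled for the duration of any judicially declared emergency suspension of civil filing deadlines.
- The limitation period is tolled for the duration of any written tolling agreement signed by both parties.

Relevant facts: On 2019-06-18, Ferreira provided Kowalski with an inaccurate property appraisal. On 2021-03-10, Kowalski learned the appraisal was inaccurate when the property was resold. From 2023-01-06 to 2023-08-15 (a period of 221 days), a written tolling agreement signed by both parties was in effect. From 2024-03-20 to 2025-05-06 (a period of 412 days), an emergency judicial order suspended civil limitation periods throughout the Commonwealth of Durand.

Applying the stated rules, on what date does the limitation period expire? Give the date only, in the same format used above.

2026-12-03

Taking the later of the act (2019-06-18) and discovery (2021-03-10), the claim accrued on 2021-03-10.
Adding the 4 years base period to 2021-03-10 gives a deadline of 2025-03-10, before any tolling.
The period was tolled for 221 days by the written tolling agreement (2023-01-06 to 2023-08-15), pushing the deadline to 2025-10-17.
Because the emergency suspension of filing deadlines ran from 2024-03-20 to 2025-05-06, the deadline is extended by 412 days to 2026-12-03.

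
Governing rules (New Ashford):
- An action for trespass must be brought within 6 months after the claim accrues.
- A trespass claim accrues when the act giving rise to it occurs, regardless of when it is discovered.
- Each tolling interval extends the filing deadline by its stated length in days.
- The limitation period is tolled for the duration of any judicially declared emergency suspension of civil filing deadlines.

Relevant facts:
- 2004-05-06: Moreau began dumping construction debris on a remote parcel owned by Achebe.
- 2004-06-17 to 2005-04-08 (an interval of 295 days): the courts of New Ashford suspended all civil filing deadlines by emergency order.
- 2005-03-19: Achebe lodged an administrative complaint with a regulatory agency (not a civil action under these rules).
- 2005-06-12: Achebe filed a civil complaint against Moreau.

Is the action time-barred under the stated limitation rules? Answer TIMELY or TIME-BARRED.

TIMELY

The limitation period began to run on 2004-05-06.
Adding the 6 months base period to 2004-05-06 gives a deadline of 2004-11-06, before any tolling.
Because the emergency suspension of filing deadlines ran from 2004-06-17 to 2005-04-08, the deadline is extended by 295 days to 2005-08-28.
None of the other events listed affects the running of the period under the stated rules.
Achebe filed on 2005-06-12, before the 2005-08-28 deadline, so the action is timely.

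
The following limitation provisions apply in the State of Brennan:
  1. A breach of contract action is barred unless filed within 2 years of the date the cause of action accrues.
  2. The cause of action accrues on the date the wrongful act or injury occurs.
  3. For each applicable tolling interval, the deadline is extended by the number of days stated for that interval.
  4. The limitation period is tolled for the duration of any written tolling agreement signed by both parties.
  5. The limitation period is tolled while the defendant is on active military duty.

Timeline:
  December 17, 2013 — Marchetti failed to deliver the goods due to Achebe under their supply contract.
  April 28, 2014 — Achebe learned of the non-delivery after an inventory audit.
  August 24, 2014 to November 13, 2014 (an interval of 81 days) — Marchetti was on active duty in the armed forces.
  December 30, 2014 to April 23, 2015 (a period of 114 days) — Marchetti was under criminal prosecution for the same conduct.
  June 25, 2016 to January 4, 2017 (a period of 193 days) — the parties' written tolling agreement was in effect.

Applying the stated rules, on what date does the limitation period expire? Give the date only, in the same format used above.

March 7, 2016

Accrual is governed by the date of the act, so the period began to run on December 17, 2013; the later discovery on April 28, 2014 is irrelevant under the stated rule.
Adding the 2 years base period to December 17, 2013 gives a deadline of December 17, 2015, before any tolling.
Because the defendant's active military service ran from August 24, 2014 to November 13, 2014, the deadline is extended by 81 days to March 7, 2016.
The written tolling agreement starting June 25, 2016 came too late — the period had run on March 7, 2016 — and so does not extend the deadline.
No stated provision tolls the period for a criminal prosecution, so the interval from December 30, 2014 to April 23, 2015 has no effect on the deadline.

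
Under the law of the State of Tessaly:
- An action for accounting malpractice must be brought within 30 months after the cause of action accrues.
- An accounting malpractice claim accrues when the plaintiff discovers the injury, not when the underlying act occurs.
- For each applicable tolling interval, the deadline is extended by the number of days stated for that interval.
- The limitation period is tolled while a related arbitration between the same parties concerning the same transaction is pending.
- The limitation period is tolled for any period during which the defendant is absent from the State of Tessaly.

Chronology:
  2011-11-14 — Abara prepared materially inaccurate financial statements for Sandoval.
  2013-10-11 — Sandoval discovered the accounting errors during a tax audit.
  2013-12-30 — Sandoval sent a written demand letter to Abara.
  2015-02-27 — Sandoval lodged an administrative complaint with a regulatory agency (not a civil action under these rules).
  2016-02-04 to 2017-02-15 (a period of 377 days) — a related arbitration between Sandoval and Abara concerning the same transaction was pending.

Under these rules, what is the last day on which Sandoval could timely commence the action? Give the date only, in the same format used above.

Accrual is tied to discovery, so the period began on 2013-10-11 rather than on 2011-11-14 when the act occurred.
The untolled deadline — 30 months after 2013-10-11 — is 2016-04-11.
Because the pending related arbitration ran from 2016-02-04 to 2017-02-15, the deadline is extended by 377 days to 2017-04-23.
Nothing else in the chronology tolls or restarts the period.

2017-04-23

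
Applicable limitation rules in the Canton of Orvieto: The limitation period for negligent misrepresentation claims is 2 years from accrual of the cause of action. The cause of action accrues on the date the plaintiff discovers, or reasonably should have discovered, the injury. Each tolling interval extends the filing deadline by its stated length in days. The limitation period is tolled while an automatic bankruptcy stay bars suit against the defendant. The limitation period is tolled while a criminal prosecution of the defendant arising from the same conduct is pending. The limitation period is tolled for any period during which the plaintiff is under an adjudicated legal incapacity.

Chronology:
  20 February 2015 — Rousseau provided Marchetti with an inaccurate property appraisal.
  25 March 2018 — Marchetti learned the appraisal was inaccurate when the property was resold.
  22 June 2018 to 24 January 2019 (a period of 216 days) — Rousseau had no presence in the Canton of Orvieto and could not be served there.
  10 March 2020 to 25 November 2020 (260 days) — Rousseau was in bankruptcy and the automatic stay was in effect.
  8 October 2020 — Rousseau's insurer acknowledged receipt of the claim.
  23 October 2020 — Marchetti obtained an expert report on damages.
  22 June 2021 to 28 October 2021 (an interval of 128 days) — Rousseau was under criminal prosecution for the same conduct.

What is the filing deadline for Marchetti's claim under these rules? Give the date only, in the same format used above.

The claim did not accrue until Marchetti discovered the injury on 25 March 2018; the 20 February 2015 act date does not start the clock under the stated rule.
The untolled deadline — 2 years after 25 March 2018 — is 25 March 2020.
Because the automatic bankruptcy stay ran from 10 March 2020 to 25 November 2020, the deadline is extended by 260 days to 10 December 2020.
The pending criminal prosecution from 22 June 2021 to 28 October 2021 began after the period had already run on 10 December 2020, so it has no tolling effect.
No stated provision tolls the period for the defendant's absence, so the interval from 22 June 2018 to 24 January 2019 has no effect on the deadline.
Nothing else in the chronology tolls or restarts the period.

10 December 2020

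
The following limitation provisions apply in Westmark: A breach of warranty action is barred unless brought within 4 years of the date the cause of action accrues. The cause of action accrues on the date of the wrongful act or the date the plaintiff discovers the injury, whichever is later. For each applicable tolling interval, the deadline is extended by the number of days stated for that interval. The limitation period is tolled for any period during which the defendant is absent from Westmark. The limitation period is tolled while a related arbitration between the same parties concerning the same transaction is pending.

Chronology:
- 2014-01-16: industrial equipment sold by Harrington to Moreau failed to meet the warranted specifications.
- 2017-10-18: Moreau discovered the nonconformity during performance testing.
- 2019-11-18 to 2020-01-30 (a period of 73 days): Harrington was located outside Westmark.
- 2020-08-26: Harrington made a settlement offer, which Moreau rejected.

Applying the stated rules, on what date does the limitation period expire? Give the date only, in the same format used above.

The claim accrued on 2017-10-18 — the later of the 2014-01-16 act and the 2017-10-18 discovery.
4 years from 2017-10-18 is 2021-10-18.
The period was tolled for 73 days by the defendant's absence from the jurisdiction (2019-11-18 to 2020-01-30), pushing the deadline to 2021-12-30.
None of the other events listed affects the running of the period under the stated rules.

2021-12-30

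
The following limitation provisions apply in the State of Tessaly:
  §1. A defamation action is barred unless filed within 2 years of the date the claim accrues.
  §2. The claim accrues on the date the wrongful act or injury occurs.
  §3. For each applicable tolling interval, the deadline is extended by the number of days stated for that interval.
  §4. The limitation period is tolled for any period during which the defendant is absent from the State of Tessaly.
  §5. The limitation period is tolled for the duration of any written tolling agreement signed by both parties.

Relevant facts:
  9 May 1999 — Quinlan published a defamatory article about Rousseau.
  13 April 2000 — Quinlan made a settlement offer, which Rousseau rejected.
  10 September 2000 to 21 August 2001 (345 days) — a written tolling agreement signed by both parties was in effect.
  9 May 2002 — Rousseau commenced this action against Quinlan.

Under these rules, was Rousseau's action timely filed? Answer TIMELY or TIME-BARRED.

The limitation period began to run on 9 May 1999.
Adding the 2 years base period to 9 May 1999 gives a deadline of 9 May 2001, before any tolling.
Because the written tolling agreement ran from 10 September 2000 to 21 August 2001, the deadline is extended by 345 days to 19 April 2002.
None of the other events listed affects the running of the period under the stated rules.
Rousseau filed on 9 May 2002, after the 19 April 2002 deadline, so the action is time-barred.

TIME-BARRED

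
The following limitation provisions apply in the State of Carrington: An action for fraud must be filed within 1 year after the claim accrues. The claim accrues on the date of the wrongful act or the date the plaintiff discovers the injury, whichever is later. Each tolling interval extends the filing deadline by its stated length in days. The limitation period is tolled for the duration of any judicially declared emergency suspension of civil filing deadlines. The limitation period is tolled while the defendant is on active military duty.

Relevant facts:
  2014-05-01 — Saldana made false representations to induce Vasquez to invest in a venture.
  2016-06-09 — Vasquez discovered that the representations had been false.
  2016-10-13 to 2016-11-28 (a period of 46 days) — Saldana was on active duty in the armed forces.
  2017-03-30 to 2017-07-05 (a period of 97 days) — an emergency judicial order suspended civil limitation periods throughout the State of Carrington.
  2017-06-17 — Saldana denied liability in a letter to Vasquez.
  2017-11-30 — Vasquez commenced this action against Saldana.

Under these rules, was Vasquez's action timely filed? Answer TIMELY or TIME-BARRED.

TIME-BARRED

Taking the later of the act (2014-05-01) and discovery (2016-06-09), the claim accrued on 2016-06-09.
1 year from 2016-06-09 is 2017-06-09.
Because the defendant's active military service ran from 2016-10-13 to 2016-11-28, the deadline is extended by 46 days to 2017-07-25.
The emergency suspension of filing deadlines from 2017-03-30 to 2017-07-05 tolled the period for 97 days, extending the deadline to 2017-10-30.
None of the other events listed affects the running of the period under the stated rules.
Vasquez filed on 2017-11-30, after the 2017-10-30 deadline, so the action is time-barred.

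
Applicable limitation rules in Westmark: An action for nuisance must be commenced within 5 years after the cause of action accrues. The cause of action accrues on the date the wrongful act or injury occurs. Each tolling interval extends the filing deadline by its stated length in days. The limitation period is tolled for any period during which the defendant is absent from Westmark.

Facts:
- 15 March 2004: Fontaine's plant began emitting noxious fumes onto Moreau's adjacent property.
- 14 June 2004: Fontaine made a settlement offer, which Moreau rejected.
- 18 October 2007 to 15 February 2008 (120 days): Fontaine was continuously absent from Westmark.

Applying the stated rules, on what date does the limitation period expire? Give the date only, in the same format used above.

13 July 2009

The cause of action accrued on 15 March 2004, the date of the act.
5 years from 15 March 2004 is 15 March 2009.
The period was tolled for 120 days by the defendant's absence from the jurisdiction (18 October 2007 to 15 February 2008), pushing the deadline to 13 July 2009.
Nothing else in the chronology tolls or restarts the period.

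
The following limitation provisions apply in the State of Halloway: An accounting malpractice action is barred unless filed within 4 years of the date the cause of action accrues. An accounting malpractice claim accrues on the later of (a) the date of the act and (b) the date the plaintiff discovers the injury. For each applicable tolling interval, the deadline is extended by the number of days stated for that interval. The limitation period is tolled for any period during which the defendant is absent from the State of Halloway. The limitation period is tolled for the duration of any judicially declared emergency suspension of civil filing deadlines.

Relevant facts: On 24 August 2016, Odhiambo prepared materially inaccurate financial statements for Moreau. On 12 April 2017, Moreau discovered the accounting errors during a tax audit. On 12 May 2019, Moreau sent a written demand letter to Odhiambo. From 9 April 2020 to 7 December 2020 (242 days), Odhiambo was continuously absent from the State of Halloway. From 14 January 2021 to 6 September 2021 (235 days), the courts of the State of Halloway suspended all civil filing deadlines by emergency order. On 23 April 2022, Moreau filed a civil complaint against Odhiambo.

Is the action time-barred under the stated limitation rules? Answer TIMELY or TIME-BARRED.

Because discovery on 12 April 2017 post-dates the 24 August 2016 act, accrual under the later-of rule falls on 12 April 2017.
Adding the 4 years base period to 12 April 2017 gives a deadline of 12 April 2021, before any tolling.
Because the defendant's absence from the jurisdiction ran from 9 April 2020 to 7 December 2020, the deadline is extended by 242 days to 10 December 2021.
The period was tolled for 235 days by the emergency suspension of filing deadlines (14 January 2021 to 6 September 2021), pushing the deadline to 2 August 2022.
None of the other events listed affects the running of the period under the stated rules.
Moreau filed on 23 April 2022, before the 2 August 2022 deadline, so the action is timely.

TIMELY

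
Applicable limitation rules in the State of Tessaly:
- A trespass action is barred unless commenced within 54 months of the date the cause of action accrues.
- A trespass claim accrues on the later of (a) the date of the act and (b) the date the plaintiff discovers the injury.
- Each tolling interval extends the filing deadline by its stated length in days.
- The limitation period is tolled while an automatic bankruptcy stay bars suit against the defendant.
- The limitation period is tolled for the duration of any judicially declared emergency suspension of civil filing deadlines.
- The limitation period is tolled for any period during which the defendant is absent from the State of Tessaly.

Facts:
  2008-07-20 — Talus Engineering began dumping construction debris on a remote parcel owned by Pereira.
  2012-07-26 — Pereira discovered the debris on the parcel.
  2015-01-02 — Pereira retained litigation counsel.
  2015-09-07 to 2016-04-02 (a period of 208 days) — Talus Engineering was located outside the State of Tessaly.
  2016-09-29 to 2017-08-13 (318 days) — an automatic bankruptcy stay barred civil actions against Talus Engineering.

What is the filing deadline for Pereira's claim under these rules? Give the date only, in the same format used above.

Taking the later of the act (2008-07-20) and discovery (2012-07-26), the claim accrued on 2012-07-26.
Adding the 54 months base period to 2012-07-26 gives a deadline of 2017-01-26, before any tolling.
The period was tolled for 208 days by the defendant's absence from the jurisdiction (2015-09-07 to 2016-04-02), pushing the deadline to 2017-08-22.
Because the automatic bankruptcy stay ran from 2016-09-29 to 2017-08-13, the deadline is extended by 318 days to 2018-07-06.
Nothing else in the chronology tolls or restarts the period.

2018-07-06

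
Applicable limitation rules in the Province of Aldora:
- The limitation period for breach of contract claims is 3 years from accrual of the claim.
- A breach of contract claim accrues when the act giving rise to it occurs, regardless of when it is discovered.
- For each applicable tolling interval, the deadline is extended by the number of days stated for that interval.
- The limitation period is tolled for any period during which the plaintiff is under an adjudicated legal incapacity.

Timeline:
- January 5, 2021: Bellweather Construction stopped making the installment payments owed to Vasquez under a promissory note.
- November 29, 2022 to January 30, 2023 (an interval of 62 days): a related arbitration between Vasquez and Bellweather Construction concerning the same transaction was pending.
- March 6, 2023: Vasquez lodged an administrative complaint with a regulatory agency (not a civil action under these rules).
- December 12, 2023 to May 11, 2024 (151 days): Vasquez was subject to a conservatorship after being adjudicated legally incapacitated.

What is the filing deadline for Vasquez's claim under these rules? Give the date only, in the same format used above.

June 4, 2024

The claim accrued on January 5, 2021, when the wrongful act occurred.
3 years from January 5, 2021 is January 5, 2024.
The period was tolled for 151 days by the plaintiff's legal incapacity (December 12, 2023 to May 11, 2024), pushing the deadline to June 4, 2024.
The pending related arbitration from November 29, 2022 to January 30, 2023 does not toll the period, because no stated rule makes a pending arbitration a tolling event.
Nothing else in the chronology tolls or restarts the period.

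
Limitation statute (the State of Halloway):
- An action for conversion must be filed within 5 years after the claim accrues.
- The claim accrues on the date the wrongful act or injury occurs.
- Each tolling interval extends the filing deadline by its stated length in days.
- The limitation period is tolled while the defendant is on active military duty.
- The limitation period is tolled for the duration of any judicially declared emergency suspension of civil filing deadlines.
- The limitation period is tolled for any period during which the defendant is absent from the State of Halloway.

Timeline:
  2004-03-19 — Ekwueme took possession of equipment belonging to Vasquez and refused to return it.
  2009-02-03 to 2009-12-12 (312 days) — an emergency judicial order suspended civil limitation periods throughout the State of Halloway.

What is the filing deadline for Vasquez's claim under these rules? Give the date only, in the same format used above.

The claim accrued on 2004-03-19, the date of the act.
5 years from 2004-03-19 is 2009-03-19.
Because the emergency suspension of filing deadlines ran from 2009-02-03 to 2009-12-12, the deadline is extended by 312 days to 2010-01-25.

2010-01-25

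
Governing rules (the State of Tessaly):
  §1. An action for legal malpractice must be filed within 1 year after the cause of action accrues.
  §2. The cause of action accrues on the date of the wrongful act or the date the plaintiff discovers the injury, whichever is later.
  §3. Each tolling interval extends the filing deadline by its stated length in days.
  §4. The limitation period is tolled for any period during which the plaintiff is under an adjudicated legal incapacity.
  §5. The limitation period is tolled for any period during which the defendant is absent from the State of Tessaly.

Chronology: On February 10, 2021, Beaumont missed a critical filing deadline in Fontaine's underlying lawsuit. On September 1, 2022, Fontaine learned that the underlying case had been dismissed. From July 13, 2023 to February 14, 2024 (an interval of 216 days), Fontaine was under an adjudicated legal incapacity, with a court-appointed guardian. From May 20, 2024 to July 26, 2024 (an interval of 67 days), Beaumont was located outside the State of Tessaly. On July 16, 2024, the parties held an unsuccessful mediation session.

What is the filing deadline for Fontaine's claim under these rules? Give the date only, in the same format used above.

April 4, 2024

The claim accrued on September 1, 2022 — the later of the February 10, 2021 act and the September 1, 2022 discovery.
The untolled deadline — 1 year after September 1, 2022 — is September 1, 2023.
The period was tolled for 216 days by the plaintiff's legal incapacity (July 13, 2023 to February 14, 2024), pushing the deadline to April 4, 2024.
By the time the defendant's absence from the jurisdiction began on May 20, 2024, the limitation period had already expired on April 4, 2024; that interval cannot revive it.
The other events in the timeline have no effect on the limitation period under the stated rules.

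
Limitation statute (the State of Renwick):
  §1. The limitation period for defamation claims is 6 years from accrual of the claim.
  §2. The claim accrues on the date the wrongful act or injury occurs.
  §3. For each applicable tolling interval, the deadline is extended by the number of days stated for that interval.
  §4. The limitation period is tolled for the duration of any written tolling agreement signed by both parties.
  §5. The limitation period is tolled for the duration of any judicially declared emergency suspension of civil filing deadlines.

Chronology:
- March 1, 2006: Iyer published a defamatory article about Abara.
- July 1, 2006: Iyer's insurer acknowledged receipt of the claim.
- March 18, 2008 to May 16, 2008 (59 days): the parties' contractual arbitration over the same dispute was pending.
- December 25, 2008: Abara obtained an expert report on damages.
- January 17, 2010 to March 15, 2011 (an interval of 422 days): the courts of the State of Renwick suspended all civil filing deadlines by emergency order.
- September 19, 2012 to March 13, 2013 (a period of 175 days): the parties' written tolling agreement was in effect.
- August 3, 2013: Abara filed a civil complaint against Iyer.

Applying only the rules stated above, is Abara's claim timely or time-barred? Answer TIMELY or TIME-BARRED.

The claim accrued on March 1, 2006, when the wrongful act occurred.
The untolled deadline — 6 years after March 1, 2006 — is March 1, 2012.
Because the emergency suspension of filing deadlines ran from January 17, 2010 to March 15, 2011, the deadline is extended by 422 days to April 27, 2013.
The period was tolled for 175 days by the written tolling agreement (September 19, 2012 to March 13, 2013), pushing the deadline to October 19, 2013.
The pending related arbitration from March 18, 2008 to May 16, 2008 does not toll the period, because no stated rule makes a pending arbitration a tolling event.
None of the other events listed affects the running of the period under the stated rules.
Filing on August 3, 2013 beat the October 19, 2013 deadline — the action is timely.

TIMELY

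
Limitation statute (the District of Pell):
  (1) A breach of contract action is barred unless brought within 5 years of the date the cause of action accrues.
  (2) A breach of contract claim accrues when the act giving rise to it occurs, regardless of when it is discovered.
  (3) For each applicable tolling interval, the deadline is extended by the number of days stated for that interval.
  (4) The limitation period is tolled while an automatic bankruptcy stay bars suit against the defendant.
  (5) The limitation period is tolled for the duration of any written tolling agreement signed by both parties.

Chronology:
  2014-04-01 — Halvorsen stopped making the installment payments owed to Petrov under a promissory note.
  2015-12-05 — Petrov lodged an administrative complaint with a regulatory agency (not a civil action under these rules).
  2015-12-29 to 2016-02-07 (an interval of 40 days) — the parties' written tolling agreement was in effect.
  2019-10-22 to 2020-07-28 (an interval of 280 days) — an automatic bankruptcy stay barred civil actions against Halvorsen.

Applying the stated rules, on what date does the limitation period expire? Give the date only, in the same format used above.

2019-05-11

The cause of action accrued on 2014-04-01, the date of the act.
Adding the 5 years base period to 2014-04-01 gives a deadline of 2019-04-01, before any tolling.
Because the written tolling agreement ran from 2015-12-29 to 2016-02-07, the deadline is extended by 40 days to 2019-05-11.
By the time the automatic bankruptcy stay began on 2019-10-22, the limitation period had already expired on 2019-05-11; that interval cannot revive it.
Nothing else in the chronology tolls or restarts the period.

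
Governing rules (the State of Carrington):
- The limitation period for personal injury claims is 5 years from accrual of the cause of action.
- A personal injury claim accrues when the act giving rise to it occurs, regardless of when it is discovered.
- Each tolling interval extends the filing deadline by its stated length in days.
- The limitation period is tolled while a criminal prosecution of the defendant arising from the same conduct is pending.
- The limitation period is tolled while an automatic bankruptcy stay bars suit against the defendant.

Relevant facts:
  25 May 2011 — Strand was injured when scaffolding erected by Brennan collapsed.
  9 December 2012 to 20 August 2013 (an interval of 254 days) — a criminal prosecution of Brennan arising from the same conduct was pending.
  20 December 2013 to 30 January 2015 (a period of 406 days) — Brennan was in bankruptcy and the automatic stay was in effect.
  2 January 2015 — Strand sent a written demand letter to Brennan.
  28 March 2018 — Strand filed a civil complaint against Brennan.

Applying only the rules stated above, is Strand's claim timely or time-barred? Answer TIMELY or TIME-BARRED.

TIME-BARRED

The limitation period began to run on 25 May 2011.
5 years from 25 May 2011 is 25 May 2016.
Because the pending criminal prosecution ran from 9 December 2012 to 20 August 2013, the deadline is extended by 254 days to 3 February 2017.
Because the automatic bankruptcy stay ran from 20 December 2013 to 30 January 2015, the deadline is extended by 406 days to 16 March 2018.
The other events in the timeline have no effect on the limitation period under the stated rules.
Filing on 28 March 2018 missed the 16 March 2018 deadline — the action is time-barred.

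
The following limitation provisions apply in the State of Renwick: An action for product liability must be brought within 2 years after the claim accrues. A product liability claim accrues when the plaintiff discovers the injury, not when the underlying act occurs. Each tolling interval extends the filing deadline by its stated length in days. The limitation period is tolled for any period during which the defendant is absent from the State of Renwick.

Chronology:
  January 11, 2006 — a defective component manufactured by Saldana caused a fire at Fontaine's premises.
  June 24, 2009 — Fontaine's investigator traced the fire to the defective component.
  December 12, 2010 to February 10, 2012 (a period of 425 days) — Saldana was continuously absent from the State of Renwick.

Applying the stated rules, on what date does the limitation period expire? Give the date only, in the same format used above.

August 22, 2012

Accrual is tied to discovery, so the period began on June 24, 2009 rather than on January 11, 2006 when the act occurred.
2 years from June 24, 2009 is June 24, 2011.
The defendant's absence from the jurisdiction from December 12, 2010 to February 10, 2012 tolled the period for 425 days, extending the deadline to August 22, 2012.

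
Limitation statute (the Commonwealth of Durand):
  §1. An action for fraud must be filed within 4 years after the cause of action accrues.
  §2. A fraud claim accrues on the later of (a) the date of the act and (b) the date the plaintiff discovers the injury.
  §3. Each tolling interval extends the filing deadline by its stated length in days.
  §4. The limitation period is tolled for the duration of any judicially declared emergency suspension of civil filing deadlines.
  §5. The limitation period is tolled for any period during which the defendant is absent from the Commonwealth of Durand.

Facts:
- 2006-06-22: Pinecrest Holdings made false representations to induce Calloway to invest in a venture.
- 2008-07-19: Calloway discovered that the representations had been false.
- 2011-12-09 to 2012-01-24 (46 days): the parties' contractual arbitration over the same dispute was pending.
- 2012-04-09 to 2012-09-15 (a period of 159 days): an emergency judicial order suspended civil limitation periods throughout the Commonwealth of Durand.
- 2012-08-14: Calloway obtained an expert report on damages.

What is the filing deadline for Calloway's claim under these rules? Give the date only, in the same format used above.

2012-12-25

Because discovery on 2008-07-19 post-dates the 2006-06-22 act, accrual under the later-of rule falls on 2008-07-19.
4 years from 2008-07-19 is 2012-07-19.
The period was tolled for 159 days by the emergency suspension of filing deadlines (2012-04-09 to 2012-09-15), pushing the deadline to 2012-12-25.
Although a pending arbitration ran from 2011-12-09 to 2012-01-24, the stated rules do not make that a tolling event, so it is disregarded.
None of the other events listed affects the running of the period under the stated rules.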